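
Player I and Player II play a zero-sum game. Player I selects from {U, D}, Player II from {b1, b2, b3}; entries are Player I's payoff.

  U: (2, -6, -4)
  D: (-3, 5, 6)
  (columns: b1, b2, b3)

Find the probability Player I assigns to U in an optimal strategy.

1/2

Row minima: U → -6, D → -3; maximin = -3.
Column maxima: b1 → 2, b2 → 5, b3 → 6; minimax = 2.
-3 ≠ 2, so there is no saddle point; optimal play is mixed.
b3 is strictly dominated by b2 (it gives Player I strictly more in every row), so Player II never plays it.
On the remaining 2×2 (U, D vs b1, b2):
Let Player I play U with probability p. Expected payoff against b1: 2p + (-3)(1−p) = 5p − 3; against b2: (-6)p + 5(1−p) = −11p + 5.
Setting these equal: 5p − 3 = −11p + 5 ⇒ 16p = 8 ⇒ p = 1/2, and the value is (5)·(1/2) − 3 = -1/2.
For Player II: with q = P(b1), equating U's and D's payoffs gives 8q − 6 = −8q + 5 ⇒ q = 11/16.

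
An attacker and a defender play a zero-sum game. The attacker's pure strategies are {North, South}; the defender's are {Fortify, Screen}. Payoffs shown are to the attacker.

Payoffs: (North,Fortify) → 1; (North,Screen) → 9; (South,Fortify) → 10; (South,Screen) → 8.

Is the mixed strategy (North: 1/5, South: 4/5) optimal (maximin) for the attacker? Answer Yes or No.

Yes

Against Fortify this mix gives (1/5)·1 + (4/5)·10 = 41/5.
Against Screen this mix gives (1/5)·9 + (4/5)·8 = 41/5.
All of the defender's active replies (Fortify, Screen) yield 41/5, and no column does worse for the attacker. The mix makes the defender indifferent and guarantees 41/5, so it is optimal.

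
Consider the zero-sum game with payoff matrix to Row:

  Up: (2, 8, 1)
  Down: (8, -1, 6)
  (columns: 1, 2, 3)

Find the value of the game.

Row minima: Up → 1, Down → -1; maximin = 1.
Column maxima: 1 → 8, 2 → 8, 3 → 6; minimax = 6.
1 ≠ 6, so there is no saddle point; optimal play is mixed.
1 is strictly dominated by 3 (it gives Row strictly more in every row), so Column never plays it.
On the remaining 2×2 (Up, Down vs 2, 3):
Let Row play Up with probability p. Expected payoff against 2: 8p + (-1)(1−p) = 9p − 1; against 3: 1p + 6(1−p) = −5p + 6.
Setting these equal: 9p − 1 = −5p + 6 ⇒ 14p = 7 ⇒ p = 1/2, and the value is (9)·(1/2) − 1 = 7/2.
For Column: with q = P(2), equating Up's and Down's payoffs gives 7q + 1 = −7q + 6 ⇒ q = 5/14.

7/2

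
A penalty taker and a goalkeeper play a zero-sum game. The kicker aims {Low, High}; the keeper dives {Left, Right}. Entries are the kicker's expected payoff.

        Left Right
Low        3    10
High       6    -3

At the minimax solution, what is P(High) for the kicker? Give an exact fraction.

Row minima: Low → 3, High → -3; maximin = 3.
Column maxima: Left → 6, Right → 10; minimax = 6.
3 ≠ 6, so there is no saddle point; optimal play is mixed.
Let the kicker play Low with probability p. Expected payoff against Left: 3p + 6(1−p) = −3p + 6; against Right: 10p + (-3)(1−p) = 13p − 3.
Setting these equal: −3p + 6 = 13p − 3 ⇒ −16p = -9 ⇒ p = 9/16, and the value is (-3)·(9/16) + 6 = 69/16.
For the keeper: with q = P(Left), equating Low's and High's payoffs gives −7q + 10 = 9q − 3 ⇒ q = 13/16.

7/16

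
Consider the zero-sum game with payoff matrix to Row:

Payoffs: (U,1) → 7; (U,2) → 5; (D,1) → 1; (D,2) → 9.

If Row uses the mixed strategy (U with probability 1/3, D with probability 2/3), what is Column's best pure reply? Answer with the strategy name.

If Column plays 1, Row's expected payoff is (1/3)·7 + (2/3)·1 = 3.
If Column plays 2, Row's expected payoff is (1/3)·5 + (2/3)·9 = 23/3.
Column minimizes Row's payoff; the smallest is 3, so the best response is 1.

1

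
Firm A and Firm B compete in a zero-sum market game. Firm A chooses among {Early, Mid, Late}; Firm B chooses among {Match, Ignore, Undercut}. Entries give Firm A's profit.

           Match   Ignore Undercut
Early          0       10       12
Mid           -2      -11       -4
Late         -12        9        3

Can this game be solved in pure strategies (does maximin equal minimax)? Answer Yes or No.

Yes

Row minima: Early → 0, Mid → -11, Late → -12; maximin = 0.
Column maxima: Match → 0, Ignore → 10, Undercut → 12; minimax = 0.
maximin = minimax = 0, so a saddle point exists.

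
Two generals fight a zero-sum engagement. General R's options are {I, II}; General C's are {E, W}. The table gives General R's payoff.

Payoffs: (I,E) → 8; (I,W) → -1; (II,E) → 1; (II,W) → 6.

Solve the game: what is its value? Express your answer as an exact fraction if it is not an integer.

Row minima: I → -1, II → 1; maximin = 1.
Column maxima: E → 8, W → 6; minimax = 6.
1 ≠ 6, so there is no saddle point; optimal play is mixed.
Let General R play I with probability p. Expected payoff against E: 8p + 1(1−p) = 7p + 1; against W: (-1)p + 6(1−p) = −7p + 6.
Setting these equal: 7p + 1 = −7p + 6 ⇒ 14p = 5 ⇒ p = 5/14, and the value is (7)·(5/14) + 1 = 7/2.
For General C: with q = P(E), equating I's and II's payoffs gives 9q − 1 = −5q + 6 ⇒ q = 1/2.

7/2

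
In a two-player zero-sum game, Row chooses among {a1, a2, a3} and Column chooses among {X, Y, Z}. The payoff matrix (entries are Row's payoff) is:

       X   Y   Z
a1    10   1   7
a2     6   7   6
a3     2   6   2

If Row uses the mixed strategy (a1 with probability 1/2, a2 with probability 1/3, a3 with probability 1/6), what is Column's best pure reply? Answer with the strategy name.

Y

If Column plays X, Row's expected payoff is (1/2)·10 + (1/3)·6 + (1/6)·2 = 22/3.
If Column plays Y, Row's expected payoff is (1/2)·1 + (1/3)·7 + (1/6)·6 = 23/6.
If Column plays Z, Row's expected payoff is (1/2)·7 + (1/3)·6 + (1/6)·2 = 35/6.
Column minimizes Row's payoff; the smallest is 23/6, so the best response is Y.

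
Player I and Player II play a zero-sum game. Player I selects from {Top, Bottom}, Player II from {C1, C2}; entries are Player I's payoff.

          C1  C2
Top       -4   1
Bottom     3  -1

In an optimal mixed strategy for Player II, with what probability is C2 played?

7/9

Row minima: Top → -4, Bottom → -1; maximin = -1.
Column maxima: C1 → 3, C2 → 1; minimax = 1.
-1 ≠ 1, so there is no saddle point; optimal play is mixed.
Let Player I play Top with probability p. Expected payoff against C1: (-4)p + 3(1−p) = −7p + 3; against C2: 1p + (-1)(1−p) = 2p − 1.
Setting these equal: −7p + 3 = 2p − 1 ⇒ −9p = -4 ⇒ p = 4/9, and the value is (-7)·(4/9) + 3 = -1/9.
For Player II: with q = P(C1), equating Top's and Bottom's payoffs gives −5q + 1 = 4q − 1 ⇒ q = 2/9.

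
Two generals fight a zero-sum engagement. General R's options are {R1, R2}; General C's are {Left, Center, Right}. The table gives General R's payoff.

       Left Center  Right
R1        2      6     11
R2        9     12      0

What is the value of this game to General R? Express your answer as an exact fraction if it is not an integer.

Row minima: R1 → 2, R2 → 0; maximin = 2.
Column maxima: Left → 9, Center → 12, Right → 11; minimax = 9.
2 ≠ 9, so there is no saddle point; optimal play is mixed.
Center is strictly dominated by Left (it gives General R strictly more in every row), so General C never plays it.
On the remaining 2×2 (R1, R2 vs Left, Right):
Let General R play R1 with probability p. Expected payoff against Left: 2p + 9(1−p) = −7p + 9; against Right: 11p + 0(1−p) = 11p.
Setting these equal: −7p + 9 = 11p ⇒ −18p = -9 ⇒ p = 1/2, and the value is (-7)·(1/2) + 9 = 11/2.
For General C: with q = P(Left), equating R1's and R2's payoffs gives −9q + 11 = 9q ⇒ q = 11/18.

11/2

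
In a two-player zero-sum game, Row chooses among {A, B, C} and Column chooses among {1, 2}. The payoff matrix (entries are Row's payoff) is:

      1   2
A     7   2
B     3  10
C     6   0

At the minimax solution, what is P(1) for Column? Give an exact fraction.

Row minima: A → 2, B → 3, C → 0; maximin = 3.
Column maxima: 1 → 7, 2 → 10; minimax = 7.
3 ≠ 7, so there is no saddle point; optimal play is mixed.
C is strictly dominated by A, so Row never plays it.
On the remaining 2×2 (A, B vs 1, 2):
Let Row play A with probability p. Expected payoff against 1: 7p + 3(1−p) = 4p + 3; against 2: 2p + 10(1−p) = −8p + 10.
Setting these equal: 4p + 3 = −8p + 10 ⇒ 12p = 7 ⇒ p = 7/12, and the value is (4)·(7/12) + 3 = 16/3.
For Column: with q = P(1), equating A's and B's payoffs gives 5q + 2 = −7q + 10 ⇒ q = 2/3.

2/3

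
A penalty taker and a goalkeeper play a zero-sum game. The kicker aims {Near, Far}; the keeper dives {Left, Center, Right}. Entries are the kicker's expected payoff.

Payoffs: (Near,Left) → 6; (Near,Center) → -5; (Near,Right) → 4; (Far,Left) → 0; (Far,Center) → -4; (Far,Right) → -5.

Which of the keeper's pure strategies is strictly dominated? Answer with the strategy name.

Left

Center holds the kicker's payoff strictly below Left in every row: -5 < 6, -4 < 0.
So Left is strictly dominated for the keeper.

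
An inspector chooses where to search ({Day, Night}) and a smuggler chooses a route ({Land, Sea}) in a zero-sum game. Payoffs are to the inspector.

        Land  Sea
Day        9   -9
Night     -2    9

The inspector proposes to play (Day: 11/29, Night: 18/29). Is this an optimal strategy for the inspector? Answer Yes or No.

Against Land this mix gives (11/29)·9 + (18/29)·(-2) = 63/29.
Against Sea this mix gives (11/29)·(-9) + (18/29)·9 = 63/29.
All of the smuggler's active replies (Land, Sea) yield 63/29, and no column does worse for the inspector. The mix makes the smuggler indifferent and guarantees 63/29, so it is optimal.

Yes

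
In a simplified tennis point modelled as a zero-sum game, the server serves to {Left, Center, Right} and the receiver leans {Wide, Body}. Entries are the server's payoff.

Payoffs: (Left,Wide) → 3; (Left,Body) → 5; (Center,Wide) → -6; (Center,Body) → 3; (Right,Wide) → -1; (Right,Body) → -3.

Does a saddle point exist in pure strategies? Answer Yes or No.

Yes

Row minima: Left → 3, Center → -6, Right → -3; maximin = 3.
Column maxima: Wide → 3, Body → 5; minimax = 3.
maximin = minimax = 3, so a saddle point exists.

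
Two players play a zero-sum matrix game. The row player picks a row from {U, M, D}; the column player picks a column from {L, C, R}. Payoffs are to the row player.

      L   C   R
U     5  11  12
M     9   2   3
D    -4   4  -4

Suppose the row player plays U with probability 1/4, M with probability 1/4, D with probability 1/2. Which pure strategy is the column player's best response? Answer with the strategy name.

If the column player plays L, the row player's expected payoff is (1/4)·5 + (1/4)·9 + (1/2)·(-4) = 3/2.
If the column player plays C, the row player's expected payoff is (1/4)·11 + (1/4)·2 + (1/2)·4 = 21/4.
If the column player plays R, the row player's expected payoff is (1/4)·12 + (1/4)·3 + (1/2)·(-4) = 7/4.
The column player minimizes the row player's payoff; the smallest is 3/2, so the best response is L.

L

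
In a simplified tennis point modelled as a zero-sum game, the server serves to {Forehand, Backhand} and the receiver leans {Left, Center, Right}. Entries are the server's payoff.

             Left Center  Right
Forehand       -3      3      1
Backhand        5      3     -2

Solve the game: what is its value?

-1/11

Row minima: Forehand → -3, Backhand → -2; maximin = -2.
Column maxima: Left → 5, Center → 3, Right → 1; minimax = 1.
-2 ≠ 1, so there is no saddle point; optimal play is mixed.
Center is strictly dominated by Right (it gives the server strictly more in every row), so the receiver never plays it.
On the remaining 2×2 (Forehand, Backhand vs Left, Right):
Let the server play Forehand with probability p. Expected payoff against Left: (-3)p + 5(1−p) = −8p + 5; against Right: 1p + (-2)(1−p) = 3p − 2.
Setting these equal: −8p + 5 = 3p − 2 ⇒ −11p = -7 ⇒ p = 7/11, and the value is (-8)·(7/11) + 5 = -1/11.
For the receiver: with q = P(Left), equating Forehand's and Backhand's payoffs gives −4q + 1 = 7q − 2 ⇒ q = 3/11.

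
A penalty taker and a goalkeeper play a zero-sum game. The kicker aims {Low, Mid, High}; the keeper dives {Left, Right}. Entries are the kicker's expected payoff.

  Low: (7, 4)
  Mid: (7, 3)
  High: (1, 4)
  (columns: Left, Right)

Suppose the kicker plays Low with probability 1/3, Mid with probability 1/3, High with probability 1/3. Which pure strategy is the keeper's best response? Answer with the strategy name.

If the keeper plays Left, the kicker's expected payoff is (1/3)·7 + (1/3)·7 + (1/3)·1 = 5.
If the keeper plays Right, the kicker's expected payoff is (1/3)·4 + (1/3)·3 + (1/3)·4 = 11/3.
The keeper minimizes the kicker's payoff; the smallest is 11/3, so the best response is Right.

Right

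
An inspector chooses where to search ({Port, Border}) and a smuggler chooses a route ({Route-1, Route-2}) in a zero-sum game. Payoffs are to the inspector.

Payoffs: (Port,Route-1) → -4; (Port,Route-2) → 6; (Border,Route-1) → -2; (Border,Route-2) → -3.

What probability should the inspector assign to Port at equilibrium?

1/11

Row minima: Port → -4, Border → -3; maximin = -3.
Column maxima: Route-1 → -2, Route-2 → 6; minimax = -2.
-3 ≠ -2, so there is no saddle point; optimal play is mixed.
Let the inspector play Port with probability p. Expected payoff against Route-1: (-4)p + (-2)(1−p) = −2p − 2; against Route-2: 6p + (-3)(1−p) = 9p − 3.
Setting these equal: −2p − 2 = 9p − 3 ⇒ −11p = -1 ⇒ p = 1/11, and the value is (-2)·(1/11) − 2 = -24/11.
For the smuggler: with q = P(Route-1), equating Port's and Border's payoffs gives −10q + 6 = q − 3 ⇒ q = 9/11.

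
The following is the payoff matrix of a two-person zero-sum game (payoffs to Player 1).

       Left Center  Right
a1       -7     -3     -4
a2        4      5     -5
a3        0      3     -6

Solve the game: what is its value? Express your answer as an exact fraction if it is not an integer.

Row minima: a1 → -7, a2 → -5, a3 → -6; maximin = -5.
Column maxima: Left → 4, Center → 5, Right → -4; minimax = -4.
-5 ≠ -4, so there is no saddle point; optimal play is mixed.
a3 is strictly dominated by a2, so Player 1 never plays it.
Center is strictly dominated by Left (it gives Player 1 strictly more in every row), so Player 2 never plays it.
On the remaining 2×2 (a1, a2 vs Left, Right):
Let Player 1 play a1 with probability p. Expected payoff against Left: (-7)p + 4(1−p) = −11p + 4; against Right: (-4)p + (-5)(1−p) = p − 5.
Setting these equal: −11p + 4 = p − 5 ⇒ −12p = -9 ⇒ p = 3/4, and the value is (-11)·(3/4) + 4 = -17/4.
For Player 2: with q = P(Left), equating a1's and a2's payoffs gives −3q − 4 = 9q − 5 ⇒ q = 1/12.

-17/4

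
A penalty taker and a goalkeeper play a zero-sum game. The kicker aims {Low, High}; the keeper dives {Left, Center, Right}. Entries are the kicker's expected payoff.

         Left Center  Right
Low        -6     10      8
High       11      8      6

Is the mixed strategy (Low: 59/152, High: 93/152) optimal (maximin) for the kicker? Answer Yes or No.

No

Against Left this mix gives (59/152)·(-6) + (93/152)·11 = 669/152.
Against Center this mix gives (59/152)·10 + (93/152)·8 = 667/76.
Against Right this mix gives (59/152)·8 + (93/152)·6 = 515/76.
The keeper will play Left, holding the kicker to 669/152. Shifting weight toward the row that does better against Left would raise this floor (the equalizing mix achieves 124/19 against both Left and Right), so the proposed strategy is not optimal.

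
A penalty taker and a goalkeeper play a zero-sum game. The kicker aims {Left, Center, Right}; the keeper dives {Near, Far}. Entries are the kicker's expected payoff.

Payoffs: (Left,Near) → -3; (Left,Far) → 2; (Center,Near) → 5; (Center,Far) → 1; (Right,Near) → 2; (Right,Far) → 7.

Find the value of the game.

11/3

Row minima: Left → -3, Center → 1, Right → 2; maximin = 2.
Column maxima: Near → 5, Far → 7; minimax = 5.
2 ≠ 5, so there is no saddle point; optimal play is mixed.
Left is strictly dominated by Right, so the kicker never plays it.
On the remaining 2×2 (Center, Right vs Near, Far):
Let the kicker play Center with probability p. Expected payoff against Near: 5p + 2(1−p) = 3p + 2; against Far: 1p + 7(1−p) = −6p + 7.
Setting these equal: 3p + 2 = −6p + 7 ⇒ 9p = 5 ⇒ p = 5/9, and the value is (3)·(5/9) + 2 = 11/3.
For the keeper: with q = P(Near), equating Center's and Right's payoffs gives 4q + 1 = −5q + 7 ⇒ q = 2/3.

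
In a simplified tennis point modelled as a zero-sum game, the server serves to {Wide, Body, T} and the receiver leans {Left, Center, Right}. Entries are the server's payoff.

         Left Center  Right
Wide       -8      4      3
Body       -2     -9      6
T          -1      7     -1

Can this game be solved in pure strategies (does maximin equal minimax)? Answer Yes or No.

Row minima: Wide → -8, Body → -9, T → -1; maximin = -1.
Column maxima: Left → -1, Center → 7, Right → 6; minimax = -1.
maximin = minimax = -1, so a saddle point exists.

Yes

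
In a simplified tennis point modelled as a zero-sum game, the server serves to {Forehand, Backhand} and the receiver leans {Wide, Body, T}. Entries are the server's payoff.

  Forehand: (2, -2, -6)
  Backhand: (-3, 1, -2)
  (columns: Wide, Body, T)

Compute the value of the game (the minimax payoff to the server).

Row minima: Forehand → -6, Backhand → -3; maximin = -3.
Column maxima: Wide → 2, Body → 1, T → -2; minimax = -2.
-3 ≠ -2, so there is no saddle point; optimal play is mixed.
Body is strictly dominated by T (it gives the server strictly more in every row), so the receiver never plays it.
On the remaining 2×2 (Forehand, Backhand vs Wide, T):
Let the server play Forehand with probability p. Expected payoff against Wide: 2p + (-3)(1−p) = 5p − 3; against T: (-6)p + (-2)(1−p) = −4p − 2.
Setting these equal: 5p − 3 = −4p − 2 ⇒ 9p = 1 ⇒ p = 1/9, and the value is (5)·(1/9) − 3 = -22/9.
For the receiver: with q = P(Wide), equating Forehand's and Backhand's payoffs gives 8q − 6 = −q − 2 ⇒ q = 4/9.

-22/9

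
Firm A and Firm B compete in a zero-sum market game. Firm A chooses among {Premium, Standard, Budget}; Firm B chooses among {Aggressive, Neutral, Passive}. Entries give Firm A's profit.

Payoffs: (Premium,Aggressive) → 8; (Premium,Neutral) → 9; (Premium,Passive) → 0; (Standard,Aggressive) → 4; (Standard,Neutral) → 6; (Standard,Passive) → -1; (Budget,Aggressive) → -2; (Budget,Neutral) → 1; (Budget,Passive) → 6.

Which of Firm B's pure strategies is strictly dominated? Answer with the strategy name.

Aggressive holds Firm A's payoff strictly below Neutral in every row: 8 < 9, 4 < 6, -2 < 1.
So Neutral is strictly dominated for Firm B.

Neutral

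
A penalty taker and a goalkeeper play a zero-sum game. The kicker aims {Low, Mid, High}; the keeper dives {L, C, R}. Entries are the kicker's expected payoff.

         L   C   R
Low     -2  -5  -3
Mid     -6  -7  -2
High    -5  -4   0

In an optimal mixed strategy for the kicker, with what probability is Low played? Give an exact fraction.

Row minima: Low → -5, Mid → -7, High → -5; maximin = -5.
Column maxima: L → -2, C → -4, R → 0; minimax = -4.
-5 ≠ -4, so there is no saddle point; optimal play is mixed.
Mid is strictly dominated by High, so the kicker never plays it.
R is strictly dominated by C (it gives the kicker strictly more in every row), so the keeper never plays it.
On the remaining 2×2 (Low, High vs L, C):
Let the kicker play Low with probability p. Expected payoff against L: (-2)p + (-5)(1−p) = 3p − 5; against C: (-5)p + (-4)(1−p) = −p − 4.
Setting these equal: 3p − 5 = −p − 4 ⇒ 4p = 1 ⇒ p = 1/4, and the value is (3)·(1/4) − 5 = -17/4.
For the keeper: with q = P(L), equating Low's and High's payoffs gives 3q − 5 = −q − 4 ⇒ q = 1/4.

1/4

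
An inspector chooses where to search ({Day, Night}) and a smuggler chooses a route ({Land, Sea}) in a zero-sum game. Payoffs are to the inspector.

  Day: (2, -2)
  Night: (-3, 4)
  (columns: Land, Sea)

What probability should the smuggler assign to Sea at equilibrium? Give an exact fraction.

5/11

Row minima: Day → -2, Night → -3; maximin = -2.
Column maxima: Land → 2, Sea → 4; minimax = 2.
-2 ≠ 2, so there is no saddle point; optimal play is mixed.
Let the inspector play Day with probability p. Expected payoff against Land: 2p + (-3)(1−p) = 5p − 3; against Sea: (-2)p + 4(1−p) = −6p + 4.
Setting these equal: 5p − 3 = −6p + 4 ⇒ 11p = 7 ⇒ p = 7/11, and the value is (5)·(7/11) − 3 = 2/11.
For the smuggler: with q = P(Land), equating Day's and Night's payoffs gives 4q − 2 = −7q + 4 ⇒ q = 6/11.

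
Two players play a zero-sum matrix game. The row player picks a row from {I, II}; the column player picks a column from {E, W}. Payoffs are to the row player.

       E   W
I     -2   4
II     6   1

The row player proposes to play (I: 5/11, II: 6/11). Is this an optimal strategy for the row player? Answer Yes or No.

Against E this mix gives (5/11)·(-2) + (6/11)·6 = 26/11.
Against W this mix gives (5/11)·4 + (6/11)·1 = 26/11.
All of the column player's active replies (E, W) yield 26/11, and no column does worse for the row player. The mix makes the column player indifferent and guarantees 26/11, so it is optimal.

Yes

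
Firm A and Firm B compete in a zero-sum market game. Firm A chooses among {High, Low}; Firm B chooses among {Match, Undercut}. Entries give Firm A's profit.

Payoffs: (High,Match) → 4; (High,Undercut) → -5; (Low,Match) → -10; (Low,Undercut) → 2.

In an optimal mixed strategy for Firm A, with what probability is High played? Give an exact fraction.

4/7

Row minima: High → -5, Low → -10; maximin = -5.
Column maxima: Match → 4, Undercut → 2; minimax = 2.
-5 ≠ 2, so there is no saddle point; optimal play is mixed.
Let Firm A play High with probability p. Expected payoff against Match: 4p + (-10)(1−p) = 14p − 10; against Undercut: (-5)p + 2(1−p) = −7p + 2.
Setting these equal: 14p − 10 = −7p + 2 ⇒ 21p = 12 ⇒ p = 4/7, and the value is (14)·(4/7) − 10 = -2.
For Firm B: with q = P(Match), equating High's and Low's payoffs gives 9q − 5 = −12q + 2 ⇒ q = 1/3.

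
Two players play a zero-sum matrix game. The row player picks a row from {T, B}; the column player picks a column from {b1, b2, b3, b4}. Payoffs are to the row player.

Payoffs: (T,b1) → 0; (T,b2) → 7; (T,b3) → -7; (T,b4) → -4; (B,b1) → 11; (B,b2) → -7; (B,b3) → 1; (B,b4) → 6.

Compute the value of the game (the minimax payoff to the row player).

Row minima: T → -7, B → -7; maximin = -7.
Column maxima: b1 → 11, b2 → 7, b3 → 1, b4 → 6; minimax = 1.
-7 ≠ 1, so there is no saddle point; optimal play is mixed.
b1 is strictly dominated by b3 (it gives the row player strictly more in every row), so the column player never plays it.
b4 is strictly dominated by b3 (it gives the row player strictly more in every row), so the column player never plays it.
On the remaining 2×2 (T, B vs b2, b3):
Let the row player play T with probability p. Expected payoff against b2: 7p + (-7)(1−p) = 14p − 7; against b3: (-7)p + 1(1−p) = −8p + 1.
Setting these equal: 14p − 7 = −8p + 1 ⇒ 22p = 8 ⇒ p = 4/11, and the value is (14)·(4/11) − 7 = -21/11.
For the column player: with q = P(b2), equating T's and B's payoffs gives 14q − 7 = −8q + 1 ⇒ q = 4/11.

-21/11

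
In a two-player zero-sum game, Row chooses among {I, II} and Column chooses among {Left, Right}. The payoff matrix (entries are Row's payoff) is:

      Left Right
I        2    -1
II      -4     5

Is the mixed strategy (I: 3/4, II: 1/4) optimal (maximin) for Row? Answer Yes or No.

Against Left this mix gives (3/4)·2 + (1/4)·(-4) = 1/2.
Against Right this mix gives (3/4)·(-1) + (1/4)·5 = 1/2.
All of Column's active replies (Left, Right) yield 1/2, and no column does worse for Row. The mix makes Column indifferent and guarantees 1/2, so it is optimal.

Yes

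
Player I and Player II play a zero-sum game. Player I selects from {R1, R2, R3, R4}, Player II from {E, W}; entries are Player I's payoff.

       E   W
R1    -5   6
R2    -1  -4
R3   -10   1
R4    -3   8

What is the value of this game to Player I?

Row minima: R1 → -5, R2 → -4, R3 → -10, R4 → -3; maximin = -3.
Column maxima: E → -1, W → 8; minimax = -1.
-3 ≠ -1, so there is no saddle point; optimal play is mixed.
R1 is strictly dominated by R4, so Player I never plays it.
R3 is strictly dominated by R4, so Player I never plays it.
On the remaining 2×2 (R2, R4 vs E, W):
Let Player I play R2 with probability p. Expected payoff against E: (-1)p + (-3)(1−p) = 2p − 3; against W: (-4)p + 8(1−p) = −12p + 8.
Setting these equal: 2p − 3 = −12p + 8 ⇒ 14p = 11 ⇒ p = 11/14, and the value is (2)·(11/14) − 3 = -10/7.
For Player II: with q = P(E), equating R2's and R4's payoffs gives 3q − 4 = −11q + 8 ⇒ q = 6/7.

-10/7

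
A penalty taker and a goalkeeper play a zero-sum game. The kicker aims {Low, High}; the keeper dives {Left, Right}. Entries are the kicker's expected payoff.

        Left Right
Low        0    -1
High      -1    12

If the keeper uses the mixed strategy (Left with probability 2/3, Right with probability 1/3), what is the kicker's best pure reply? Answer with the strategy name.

Expected payoff of Low: (2/3)·0 + (1/3)·(-1) = -1/3.
Expected payoff of High: (2/3)·(-1) + (1/3)·12 = 10/3.
The largest is 10/3, so the kicker's best response is High.

High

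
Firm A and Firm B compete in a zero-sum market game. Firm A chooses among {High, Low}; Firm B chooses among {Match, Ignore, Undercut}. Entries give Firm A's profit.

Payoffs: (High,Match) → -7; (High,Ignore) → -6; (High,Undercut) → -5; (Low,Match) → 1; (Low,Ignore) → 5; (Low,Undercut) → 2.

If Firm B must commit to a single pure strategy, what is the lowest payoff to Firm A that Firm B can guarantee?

1

Column maxima: Match → 1, Ignore → 5, Undercut → 2.
The smallest of these is 1.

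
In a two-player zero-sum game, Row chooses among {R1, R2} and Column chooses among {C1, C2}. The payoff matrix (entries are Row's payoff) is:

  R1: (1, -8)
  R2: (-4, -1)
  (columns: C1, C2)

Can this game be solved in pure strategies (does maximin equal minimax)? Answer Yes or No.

Row minima: R1 → -8, R2 → -4; maximin = -4.
Column maxima: C1 → 1, C2 → -1; minimax = -1.
-4 ≠ -1, so no pure-strategy equilibrium exists.

No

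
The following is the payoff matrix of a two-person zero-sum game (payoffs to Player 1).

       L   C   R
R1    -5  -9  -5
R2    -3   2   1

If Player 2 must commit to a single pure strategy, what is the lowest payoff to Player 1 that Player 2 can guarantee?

Column maxima: L → -3, C → 2, R → 1.
The smallest of these is -3.

-3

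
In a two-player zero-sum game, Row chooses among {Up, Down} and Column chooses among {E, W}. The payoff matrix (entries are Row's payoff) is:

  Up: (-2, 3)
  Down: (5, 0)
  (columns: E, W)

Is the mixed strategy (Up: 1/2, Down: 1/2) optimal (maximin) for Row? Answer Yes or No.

Against E this mix gives (1/2)·(-2) + (1/2)·5 = 3/2.
Against W this mix gives (1/2)·3 + (1/2)·0 = 3/2.
All of Column's active replies (E, W) yield 3/2, and no column does worse for Row. The mix makes Column indifferent and guarantees 3/2, so it is optimal.

Yes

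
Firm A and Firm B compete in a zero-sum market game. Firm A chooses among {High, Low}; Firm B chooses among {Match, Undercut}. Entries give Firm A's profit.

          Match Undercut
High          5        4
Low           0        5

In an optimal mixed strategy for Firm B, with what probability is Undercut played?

5/6

Row minima: High → 4, Low → 0; maximin = 4.
Column maxima: Match → 5, Undercut → 5; minimax = 5.
4 ≠ 5, so there is no saddle point; optimal play is mixed.
Let Firm A play High with probability p. Expected payoff against Match: 5p + 0(1−p) = 5p; against Undercut: 4p + 5(1−p) = −p + 5.
Setting these equal: 5p = −p + 5 ⇒ 6p = 5 ⇒ p = 5/6, and the value is (5)·(5/6) = 25/6.
For Firm B: with q = P(Match), equating High's and Low's payoffs gives q + 4 = −5q + 5 ⇒ q = 1/6.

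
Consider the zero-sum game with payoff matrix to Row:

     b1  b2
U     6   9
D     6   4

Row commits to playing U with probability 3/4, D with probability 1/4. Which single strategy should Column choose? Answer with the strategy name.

b1

If Column plays b1, Row's expected payoff is (3/4)·6 + (1/4)·6 = 6.
If Column plays b2, Row's expected payoff is (3/4)·9 + (1/4)·4 = 31/4.
Column minimizes Row's payoff; the smallest is 6, so the best response is b1.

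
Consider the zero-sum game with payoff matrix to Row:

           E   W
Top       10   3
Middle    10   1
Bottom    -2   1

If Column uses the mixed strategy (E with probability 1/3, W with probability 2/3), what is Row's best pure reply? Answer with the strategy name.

Expected payoff of Top: (1/3)·10 + (2/3)·3 = 16/3.
Expected payoff of Middle: (1/3)·10 + (2/3)·1 = 4.
Expected payoff of Bottom: (1/3)·(-2) + (2/3)·1 = 0.
The largest is 16/3, so Row's best response is Top.

Top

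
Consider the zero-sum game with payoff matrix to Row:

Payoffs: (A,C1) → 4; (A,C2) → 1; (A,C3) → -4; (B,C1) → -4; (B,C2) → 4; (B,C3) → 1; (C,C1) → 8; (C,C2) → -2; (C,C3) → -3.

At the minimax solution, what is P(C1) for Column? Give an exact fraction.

1/4

Row minima: A → -4, B → -4, C → -3; maximin = -3.
Column maxima: C1 → 8, C2 → 4, C3 → 1; minimax = 1.
-3 ≠ 1, so there is no saddle point; optimal play is mixed.
C2 is strictly dominated by C3 (it gives Row strictly more in every row), so Column never plays it.
With C2 eliminated, A is strictly dominated by C (C gives Row strictly more in every remaining column), so Row never plays it.
On the remaining 2×2 (B, C vs C1, C3):
Let Row play B with probability p. Expected payoff against C1: (-4)p + 8(1−p) = −12p + 8; against C3: 1p + (-3)(1−p) = 4p − 3.
Setting these equal: −12p + 8 = 4p − 3 ⇒ −16p = -11 ⇒ p = 11/16, and the value is (-12)·(11/16) + 8 = -1/4.
For Column: with q = P(C1), equating B's and C's payoffs gives −5q + 1 = 11q − 3 ⇒ q = 1/4.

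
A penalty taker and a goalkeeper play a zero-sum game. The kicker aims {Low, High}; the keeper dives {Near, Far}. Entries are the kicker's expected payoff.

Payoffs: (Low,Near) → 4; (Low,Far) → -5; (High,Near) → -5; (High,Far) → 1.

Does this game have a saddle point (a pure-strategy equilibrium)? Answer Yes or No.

Row minima: Low → -5, High → -5; maximin = -5.
Column maxima: Near → 4, Far → 1; minimax = 1.
-5 ≠ 1, so no pure-strategy equilibrium exists.

No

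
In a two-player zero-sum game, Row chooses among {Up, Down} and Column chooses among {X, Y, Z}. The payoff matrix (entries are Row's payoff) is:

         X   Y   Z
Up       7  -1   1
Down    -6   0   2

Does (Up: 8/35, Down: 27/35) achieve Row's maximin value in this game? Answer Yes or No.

Against X this mix gives (8/35)·7 + (27/35)·(-6) = -106/35.
Against Y this mix gives (8/35)·(-1) + (27/35)·0 = -8/35.
Against Z this mix gives (8/35)·1 + (27/35)·2 = 62/35.
Column will play X, holding Row to -106/35. Shifting weight toward the row that does better against X would raise this floor (the equalizing mix achieves -3/7 against both X and Y), so the proposed strategy is not optimal.

No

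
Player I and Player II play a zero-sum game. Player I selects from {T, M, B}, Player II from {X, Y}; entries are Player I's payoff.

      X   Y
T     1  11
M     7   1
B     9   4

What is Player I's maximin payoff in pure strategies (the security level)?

4

Row minima: T → 1, M → 1, B → 4.
The best of these is 4.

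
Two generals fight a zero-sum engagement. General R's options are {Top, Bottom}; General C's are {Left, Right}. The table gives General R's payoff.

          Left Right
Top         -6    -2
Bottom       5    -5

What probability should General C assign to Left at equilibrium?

Row minima: Top → -6, Bottom → -5; maximin = -5.
Column maxima: Left → 5, Right → -2; minimax = -2.
-5 ≠ -2, so there is no saddle point; optimal play is mixed.
Let General R play Top with probability p. Expected payoff against Left: (-6)p + 5(1−p) = −11p + 5; against Right: (-2)p + (-5)(1−p) = 3p − 5.
Setting these equal: −11p + 5 = 3p − 5 ⇒ −14p = -10 ⇒ p = 5/7, and the value is (-11)·(5/7) + 5 = -20/7.
For General C: with q = P(Left), equating Top's and Bottom's payoffs gives −4q − 2 = 10q − 5 ⇒ q = 3/14.

3/14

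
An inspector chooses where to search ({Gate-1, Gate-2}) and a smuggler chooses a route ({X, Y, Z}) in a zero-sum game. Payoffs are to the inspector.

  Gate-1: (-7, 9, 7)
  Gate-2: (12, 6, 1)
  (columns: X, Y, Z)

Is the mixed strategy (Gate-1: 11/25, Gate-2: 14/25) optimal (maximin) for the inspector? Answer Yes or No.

Yes

Against X this mix gives (11/25)·(-7) + (14/25)·12 = 91/25.
Against Y this mix gives (11/25)·9 + (14/25)·6 = 183/25.
Against Z this mix gives (11/25)·7 + (14/25)·1 = 91/25.
All of the smuggler's active replies (X, Z) yield 91/25, and no column does worse for the inspector. The mix makes the smuggler indifferent and guarantees 91/25, so it is optimal.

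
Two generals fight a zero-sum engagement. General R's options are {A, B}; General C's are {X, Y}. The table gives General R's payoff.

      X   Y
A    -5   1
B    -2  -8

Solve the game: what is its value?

Row minima: A → -5, B → -8; maximin = -5.
Column maxima: X → -2, Y → 1; minimax = -2.
-5 ≠ -2, so there is no saddle point; optimal play is mixed.
Let General R play A with probability p. Expected payoff against X: (-5)p + (-2)(1−p) = −3p − 2; against Y: 1p + (-8)(1−p) = 9p − 8.
Setting these equal: −3p − 2 = 9p − 8 ⇒ −12p = -6 ⇒ p = 1/2, and the value is (-3)·(1/2) − 2 = -7/2.
For General C: with q = P(X), equating A's and B's payoffs gives −6q + 1 = 6q − 8 ⇒ q = 3/4.

-7/2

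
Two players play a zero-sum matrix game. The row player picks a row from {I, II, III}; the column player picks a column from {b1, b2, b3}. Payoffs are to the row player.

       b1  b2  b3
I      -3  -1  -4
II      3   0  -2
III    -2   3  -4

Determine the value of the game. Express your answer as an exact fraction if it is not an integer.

-2

Row minima: I → -4, II → -2, III → -4; maximin = -2.
Column maxima: b1 → 3, b2 → 3, b3 → -2; minimax = -2.
Since maximin = minimax = -2, there is a saddle point and the value is -2.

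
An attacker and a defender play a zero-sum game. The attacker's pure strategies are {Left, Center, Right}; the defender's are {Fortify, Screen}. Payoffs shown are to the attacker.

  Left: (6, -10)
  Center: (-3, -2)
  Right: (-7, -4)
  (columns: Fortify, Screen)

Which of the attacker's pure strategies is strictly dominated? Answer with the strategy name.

Right

Center gives a strictly higher payoff than Right against every column: -3 > -7, -2 > -4.
So Right is strictly dominated and the attacker never plays it.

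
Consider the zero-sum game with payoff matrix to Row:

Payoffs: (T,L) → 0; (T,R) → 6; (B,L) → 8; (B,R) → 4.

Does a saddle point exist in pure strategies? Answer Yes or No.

Row minima: T → 0, B → 4; maximin = 4.
Column maxima: L → 8, R → 6; minimax = 6.
4 ≠ 6, so no pure-strategy equilibrium exists.

No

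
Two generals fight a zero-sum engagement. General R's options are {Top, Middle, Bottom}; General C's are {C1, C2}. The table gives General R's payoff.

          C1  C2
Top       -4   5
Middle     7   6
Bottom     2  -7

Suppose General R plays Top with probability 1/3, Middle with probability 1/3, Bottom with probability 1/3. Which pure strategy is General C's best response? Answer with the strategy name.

If General C plays C1, General R's expected payoff is (1/3)·(-4) + (1/3)·7 + (1/3)·2 = 5/3.
If General C plays C2, General R's expected payoff is (1/3)·5 + (1/3)·6 + (1/3)·(-7) = 4/3.
General C minimizes General R's payoff; the smallest is 4/3, so the best response is C2.

C2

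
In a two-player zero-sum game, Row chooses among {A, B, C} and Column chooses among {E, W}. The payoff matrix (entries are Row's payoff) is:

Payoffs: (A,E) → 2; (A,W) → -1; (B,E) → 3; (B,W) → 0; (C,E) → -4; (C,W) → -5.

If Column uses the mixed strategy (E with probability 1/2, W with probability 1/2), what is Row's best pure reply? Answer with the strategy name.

B

Expected payoff of A: (1/2)·2 + (1/2)·(-1) = 1/2.
Expected payoff of B: (1/2)·3 + (1/2)·0 = 3/2.
Expected payoff of C: (1/2)·(-4) + (1/2)·(-5) = -9/2.
The largest is 3/2, so Row's best response is B.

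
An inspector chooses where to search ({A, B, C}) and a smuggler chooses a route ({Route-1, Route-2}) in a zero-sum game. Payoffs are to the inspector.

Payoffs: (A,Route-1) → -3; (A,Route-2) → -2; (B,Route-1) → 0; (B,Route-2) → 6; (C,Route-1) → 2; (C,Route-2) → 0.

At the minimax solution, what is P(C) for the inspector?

Row minima: A → -3, B → 0, C → 0; maximin = 0.
Column maxima: Route-1 → 2, Route-2 → 6; minimax = 2.
0 ≠ 2, so there is no saddle point; optimal play is mixed.
A is strictly dominated by B, so the inspector never plays it.
On the remaining 2×2 (B, C vs Route-1, Route-2):
Let the inspector play B with probability p. Expected payoff against Route-1: 0p + 2(1−p) = −2p + 2; against Route-2: 6p + 0(1−p) = 6p.
Setting these equal: −2p + 2 = 6p ⇒ −8p = -2 ⇒ p = 1/4, and the value is (-2)·(1/4) + 2 = 3/2.
For the smuggler: with q = P(Route-1), equating B's and C's payoffs gives −6q + 6 = 2q ⇒ q = 3/4.

3/4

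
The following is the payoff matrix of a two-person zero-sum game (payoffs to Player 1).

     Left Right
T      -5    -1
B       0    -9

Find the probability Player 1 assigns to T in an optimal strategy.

9/13

Row minima: T → -5, B → -9; maximin = -5.
Column maxima: Left → 0, Right → -1; minimax = -1.
-5 ≠ -1, so there is no saddle point; optimal play is mixed.
Let Player 1 play T with probability p. Expected payoff against Left: (-5)p + 0(1−p) = −5p; against Right: (-1)p + (-9)(1−p) = 8p − 9.
Setting these equal: −5p = 8p − 9 ⇒ −13p = -9 ⇒ p = 9/13, and the value is (-5)·(9/13) = -45/13.
For Player 2: with q = P(Left), equating T's and B's payoffs gives −4q − 1 = 9q − 9 ⇒ q = 8/13.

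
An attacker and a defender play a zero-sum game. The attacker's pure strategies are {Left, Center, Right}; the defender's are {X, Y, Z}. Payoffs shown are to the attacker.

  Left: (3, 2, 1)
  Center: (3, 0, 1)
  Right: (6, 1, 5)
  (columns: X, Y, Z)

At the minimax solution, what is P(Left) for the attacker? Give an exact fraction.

4/5

Row minima: Left → 1, Center → 0, Right → 1; maximin = 1.
Column maxima: X → 6, Y → 2, Z → 5; minimax = 2.
1 ≠ 2, so there is no saddle point; optimal play is mixed.
Center is strictly dominated by Right, so the attacker never plays it.
X is strictly dominated by Y (it gives the attacker strictly more in every row), so the defender never plays it.
On the remaining 2×2 (Left, Right vs Y, Z):
Let the attacker play Left with probability p. Expected payoff against Y: 2p + 1(1−p) = p + 1; against Z: 1p + 5(1−p) = −4p + 5.
Setting these equal: p + 1 = −4p + 5 ⇒ 5p = 4 ⇒ p = 4/5, and the value is (1)·(4/5) + 1 = 9/5.
For the defender: with q = P(Y), equating Left's and Right's payoffs gives q + 1 = −4q + 5 ⇒ q = 4/5.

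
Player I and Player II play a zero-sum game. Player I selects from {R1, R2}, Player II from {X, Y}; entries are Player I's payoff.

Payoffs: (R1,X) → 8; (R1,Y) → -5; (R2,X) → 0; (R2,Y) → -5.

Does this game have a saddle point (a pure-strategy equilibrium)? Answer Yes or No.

Row minima: R1 → -5, R2 → -5; maximin = -5.
Column maxima: X → 8, Y → -5; minimax = -5.
maximin = minimax = -5, so a saddle point exists.

Yes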